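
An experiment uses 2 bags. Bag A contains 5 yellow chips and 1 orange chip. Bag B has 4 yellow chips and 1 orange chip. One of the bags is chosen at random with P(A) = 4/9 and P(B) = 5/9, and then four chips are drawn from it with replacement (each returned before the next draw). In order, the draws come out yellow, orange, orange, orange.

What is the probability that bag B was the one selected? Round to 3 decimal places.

0.675

Compute the likelihood of the observed sequence for each case: P(data | bag A) = (5/6)(1/6)(1/6)(1/6) = 0.003858; P(data | bag B) = (4/5)(1/5)(1/5)(1/5) = 0.0064.
Weighting by the prior gives 4/9 · 0.003858 = 0.0017147, 5/9 · 0.0064 = 0.0035556; with total 0.0052702.
Hence P(bag B | data) = (0.0035556) / (0.0052702) = 0.67465.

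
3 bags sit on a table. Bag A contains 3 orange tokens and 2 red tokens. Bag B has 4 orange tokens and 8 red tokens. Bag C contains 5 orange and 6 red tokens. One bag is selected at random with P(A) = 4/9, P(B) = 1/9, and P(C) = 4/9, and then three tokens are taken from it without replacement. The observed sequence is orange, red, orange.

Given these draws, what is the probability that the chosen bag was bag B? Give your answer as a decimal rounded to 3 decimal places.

Compute the likelihood of the observed sequence for each case: P(data | bag A) = (3/5)(2/4)(2/3) = 0.2; P(data | bag B) = (4/12)(8/11)(3/10) = 0.072727; P(data | bag C) = (5/11)(6/10)(4/9) = 0.12121.
Weighting by the prior gives 4/9 · 0.2 = 0.088889, 1/9 · 0.072727 = 0.0080808, 4/9 · 0.12121 = 0.053872; with total 0.15084.
Hence P(bag B | data) = (0.0080808) / (0.15084) = 0.053571.

0.054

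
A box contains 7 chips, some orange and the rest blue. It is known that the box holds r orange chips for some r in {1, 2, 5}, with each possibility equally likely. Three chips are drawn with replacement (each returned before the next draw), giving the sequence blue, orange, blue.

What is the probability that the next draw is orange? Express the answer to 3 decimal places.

Compute the likelihood of the observed sequence for each case: P(data | r = 1) = (6/7)(1/7)(6/7) = 0.10496; P(data | r = 2) = (5/7)(2/7)(5/7) = 0.14577; P(data | r = 5) = (2/7)(5/7)(2/7) = 0.058309.
The prior-weighted likelihoods are 1/3 · 0.10496 = 0.034985, 1/3 · 0.14577 = 0.048591, 1/3 · 0.058309 = 0.019436; with total 0.10301.
Normalising, the posterior is P(r = 1 | data) = 0.33962, P(r = 2 | data) = 0.4717, P(r = 5 | data) = 0.18868.
So P(orange next | data) = Σ P(orange next | H) P(H | data) = (1/7)(0.33962) + (2/7)(0.4717) + (5/7)(0.18868) = 0.31806.

0.318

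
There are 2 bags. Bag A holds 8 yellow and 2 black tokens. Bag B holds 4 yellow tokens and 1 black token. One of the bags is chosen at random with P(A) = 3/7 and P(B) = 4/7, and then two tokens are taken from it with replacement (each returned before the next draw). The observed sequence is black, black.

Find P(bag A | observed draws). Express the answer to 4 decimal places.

0.4286

Compute the likelihood of the observed sequence for each case: P(data | bag A) = (2/10)(2/10) = 1/25; P(data | bag B) = (1/5)(1/5) = 1/25.
Multiplying each by its prior: 3/7 · 1/25 = 3/175, 4/7 · 1/25 = 4/175; these sum to 1/25.
Hence P(bag A | data) = (3/175) / (1/25) = 3/7.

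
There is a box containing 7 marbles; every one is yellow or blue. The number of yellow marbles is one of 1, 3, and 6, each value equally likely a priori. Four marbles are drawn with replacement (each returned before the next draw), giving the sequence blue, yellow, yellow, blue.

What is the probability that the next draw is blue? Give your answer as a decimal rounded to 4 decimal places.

Under each hypothesis, the probability of the observed sequence is: P(data | r = 1) = (6/7)(1/7)(1/7)(6/7) = 0.014994; P(data | r = 3) = (4/7)(3/7)(3/7)(4/7) = 0.059975; P(data | r = 6) = (1/7)(6/7)(6/7)(1/7) = 0.014994.
The prior-weighted likelihoods are 1/3 · 0.014994 = 0.0049979, 1/3 · 0.059975 = 0.019992, 1/3 · 0.014994 = 0.0049979; summing to 0.029988.
Normalising, the posterior is P(r = 1 | data) = 0.16667, P(r = 3 | data) = 0.66667, P(r = 6 | data) = 0.16667.
Averaging over the posterior, P(blue next | data) = (6/7)(0.16667) + (4/7)(0.66667) + (1/7)(0.16667) = 0.54762.

0.5476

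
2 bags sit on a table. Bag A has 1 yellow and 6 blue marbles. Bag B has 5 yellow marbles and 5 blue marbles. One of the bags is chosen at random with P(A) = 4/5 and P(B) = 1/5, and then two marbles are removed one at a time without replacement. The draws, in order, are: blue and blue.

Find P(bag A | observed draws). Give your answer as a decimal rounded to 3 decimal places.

0.928

Compute the likelihood of the observed sequence for each case: P(data | bag A) = (6/7)(5/6) = 5/7; P(data | bag B) = (5/10)(4/9) = 2/9.
Multiplying each by its prior: 4/5 · 5/7 = 4/7, 1/5 · 2/9 = 2/45; these sum to 194/315.
So P(bag A | data) = (4/7) / (194/315) = 90/97.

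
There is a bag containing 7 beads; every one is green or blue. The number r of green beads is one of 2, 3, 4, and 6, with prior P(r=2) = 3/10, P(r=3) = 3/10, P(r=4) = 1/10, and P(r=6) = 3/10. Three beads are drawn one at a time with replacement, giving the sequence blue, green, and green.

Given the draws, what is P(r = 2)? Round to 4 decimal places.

Under each hypothesis, the probability of the observed sequence is: P(data | r = 2) = (5/7)(2/7)(2/7) = 0.058309; P(data | r = 3) = (4/7)(3/7)(3/7) = 0.10496; P(data | r = 4) = (3/7)(4/7)(4/7) = 0.13994; P(data | r = 6) = (1/7)(6/7)(6/7) = 0.10496.
The prior-weighted likelihoods are 3/10 · 0.058309 = 0.017493, 3/10 · 0.10496 = 0.031487, 1/10 · 0.13994 = 0.013994, 3/10 · 0.10496 = 0.031487; with total 0.094461.
Therefore the posterior P(r = 2 | data) = (0.017493) / (0.094461) = 0.18519.

0.1852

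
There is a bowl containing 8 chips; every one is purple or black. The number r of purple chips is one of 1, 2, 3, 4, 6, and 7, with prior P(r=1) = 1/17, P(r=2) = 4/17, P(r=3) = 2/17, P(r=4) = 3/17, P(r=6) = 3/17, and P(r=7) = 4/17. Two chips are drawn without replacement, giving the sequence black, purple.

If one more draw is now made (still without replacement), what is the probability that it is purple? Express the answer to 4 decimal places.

0.5076

Compute the likelihood of the observed sequence for each case: P(data | r = 1) = (7/8)(1/7) = 1/8; P(data | r = 2) = (6/8)(2/7) = 3/14; P(data | r = 3) = (5/8)(3/7) = 15/56; P(data | r = 4) = (4/8)(4/7) = 2/7; P(data | r = 6) = (2/8)(6/7) = 3/14; P(data | r = 7) = (1/8)(7/7) = 1/8.
The prior-weighted likelihoods are 1/17 · 1/8 = 1/136, 4/17 · 3/14 = 6/119, 2/17 · 15/56 = 15/476, 3/17 · 2/7 = 6/119, 3/17 · 3/14 = 9/238, 4/17 · 1/8 = 1/34; with total 197/952.
The posterior is then P(r = 1 | data) = 7/197, P(r = 2 | data) = 48/197, P(r = 3 | data) = 30/197, P(r = 4 | data) = 48/197, P(r = 6 | data) = 36/197, P(r = 7 | data) = 28/197.
Averaging over the posterior, P(purple next | data) = (0)(7/197) + (1/6)(48/197) + (1/3)(30/197) + (1/2)(48/197) + (5/6)(36/197) + (1)(28/197) = 100/197.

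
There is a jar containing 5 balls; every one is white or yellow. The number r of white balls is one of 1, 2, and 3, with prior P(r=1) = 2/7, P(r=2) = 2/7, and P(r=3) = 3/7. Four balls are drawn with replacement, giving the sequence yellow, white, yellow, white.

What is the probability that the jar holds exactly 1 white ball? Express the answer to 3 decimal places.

Compute the likelihood of the observed sequence for each case: P(data | r = 1) = (4/5)(1/5)(4/5)(1/5) = 0.0256; P(data | r = 2) = (3/5)(2/5)(3/5)(2/5) = 0.0576; P(data | r = 3) = (2/5)(3/5)(2/5)(3/5) = 0.0576.
Weighting by the prior gives 2/7 · 0.0256 = 0.0073143, 2/7 · 0.0576 = 0.016457, 3/7 · 0.0576 = 0.024686; with total 0.048457.
Hence P(r = 1 | data) = (0.0073143) / (0.048457) = 0.15094.

0.151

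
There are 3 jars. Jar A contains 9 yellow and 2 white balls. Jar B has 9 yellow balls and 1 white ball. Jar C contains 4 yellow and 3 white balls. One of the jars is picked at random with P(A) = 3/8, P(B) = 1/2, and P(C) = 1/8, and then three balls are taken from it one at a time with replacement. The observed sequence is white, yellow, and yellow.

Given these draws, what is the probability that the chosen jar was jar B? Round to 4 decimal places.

0.3908

For each hypothesis, P(data | H) works out to: P(data | jar A) = (2/11)(9/11)(9/11) = 0.12171; P(data | jar B) = (1/10)(9/10)(9/10) = 0.081; P(data | jar C) = (3/7)(4/7)(4/7) = 0.13994.
Weighting by the prior gives 3/8 · 0.12171 = 0.045642, 1/2 · 0.081 = 0.0405, 1/8 · 0.13994 = 0.017493; with total 0.10364.
By Bayes' rule, P(jar B | data) = (0.0405) / (0.10364) = 0.39079.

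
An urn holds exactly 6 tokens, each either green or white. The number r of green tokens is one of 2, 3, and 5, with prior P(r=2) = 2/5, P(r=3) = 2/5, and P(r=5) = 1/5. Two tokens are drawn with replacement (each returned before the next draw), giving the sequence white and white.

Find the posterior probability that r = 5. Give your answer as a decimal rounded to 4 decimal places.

Compute the likelihood of the observed sequence for each case: P(data | r = 2) = (4/6)(4/6) = 4/9; P(data | r = 3) = (3/6)(3/6) = 1/4; P(data | r = 5) = (1/6)(1/6) = 1/36.
The prior-weighted likelihoods are 2/5 · 4/9 = 8/45, 2/5 · 1/4 = 1/10, 1/5 · 1/36 = 1/180; these sum to 17/60.
Hence P(r = 5 | data) = (1/180) / (17/60) = 1/51.

0.0196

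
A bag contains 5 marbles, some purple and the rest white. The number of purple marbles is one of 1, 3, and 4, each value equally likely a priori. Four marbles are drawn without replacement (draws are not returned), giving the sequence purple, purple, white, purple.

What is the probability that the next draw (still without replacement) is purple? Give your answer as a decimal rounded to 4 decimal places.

Compute the likelihood of the observed sequence for each case: P(data | r = 1) = (1/5)(0/4) = 0; P(data | r = 3) = (3/5)(2/4)(2/3)(1/2) = 1/10; P(data | r = 4) = (4/5)(3/4)(1/3)(2/2) = 1/5.
Multiplying each by its prior: 1/3 · 0 = 0, 1/3 · 1/10 = 1/30, 1/3 · 1/5 = 1/15; with total 1/10.
The posterior is then P(r = 1 | data) = 0, P(r = 3 | data) = 1/3, P(r = 4 | data) = 2/3.
So P(purple next | data) = Σ P(purple next | H) P(H | data) = (0)(1/3) + (1)(2/3) = 2/3.

0.6667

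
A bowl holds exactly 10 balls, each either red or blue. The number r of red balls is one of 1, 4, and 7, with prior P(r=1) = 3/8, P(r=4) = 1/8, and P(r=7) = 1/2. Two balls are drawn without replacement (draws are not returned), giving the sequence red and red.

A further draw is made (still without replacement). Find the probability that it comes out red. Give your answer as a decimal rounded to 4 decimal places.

0.6000

For each hypothesis, P(data | H) works out to: P(data | r = 1) = (1/10)(0/9) = 0; P(data | r = 4) = (4/10)(3/9) = 2/15; P(data | r = 7) = (7/10)(6/9) = 7/15.
Multiplying each by its prior: 3/8 · 0 = 0, 1/8 · 2/15 = 1/60, 1/2 · 7/15 = 7/30; with total 1/4.
Dividing through by the total gives posterior P(r = 1 | data) = 0, P(r = 4 | data) = 1/15, P(r = 7 | data) = 14/15.
Averaging over the posterior, P(red next | data) = (1/4)(1/15) + (5/8)(14/15) = 3/5.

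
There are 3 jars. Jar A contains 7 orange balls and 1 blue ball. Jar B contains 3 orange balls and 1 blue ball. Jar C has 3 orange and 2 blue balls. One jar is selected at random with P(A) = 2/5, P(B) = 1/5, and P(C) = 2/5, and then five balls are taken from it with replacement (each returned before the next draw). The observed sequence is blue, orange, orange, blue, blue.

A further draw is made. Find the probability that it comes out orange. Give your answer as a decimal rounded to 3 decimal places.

The likelihood of the observed sequence under each hypothesis: P(data | jar A) = (1/8)(7/8)(7/8)(1/8)(1/8) = 0.0014954; P(data | jar B) = (1/4)(3/4)(3/4)(1/4)(1/4) = 0.0087891; P(data | jar C) = (2/5)(3/5)(3/5)(2/5)(2/5) = 0.02304.
The prior-weighted likelihoods are 2/5 · 0.0014954 = 0.00059814, 1/5 · 0.0087891 = 0.0017578, 2/5 · 0.02304 = 0.009216; summing to 0.011572.
Dividing through by the total gives posterior P(jar A | data) = 0.051689, P(jar B | data) = 0.1519, P(jar C | data) = 0.79641.
So P(orange next | data) = Σ P(orange next | H) P(H | data) = (7/8)(0.051689) + (3/4)(0.1519) + (3/5)(0.79641) = 0.637.

0.637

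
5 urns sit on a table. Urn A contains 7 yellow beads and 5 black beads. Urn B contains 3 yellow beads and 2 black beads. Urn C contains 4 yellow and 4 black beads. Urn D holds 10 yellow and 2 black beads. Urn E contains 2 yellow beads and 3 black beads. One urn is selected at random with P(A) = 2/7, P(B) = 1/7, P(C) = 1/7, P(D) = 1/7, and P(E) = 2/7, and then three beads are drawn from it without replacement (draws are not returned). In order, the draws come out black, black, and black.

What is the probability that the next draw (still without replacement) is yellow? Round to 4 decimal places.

0.9048

For each hypothesis, P(data | H) works out to: P(data | urn A) = (5/12)(4/11)(3/10) = 0.045455; P(data | urn B) = (2/5)(1/4)(0/3) = 0; P(data | urn C) = (4/8)(3/7)(2/6) = 0.071429; P(data | urn D) = (2/12)(1/11)(0/10) = 0; P(data | urn E) = (3/5)(2/4)(1/3) = 0.1.
Weighting by the prior gives 2/7 · 0.045455 = 0.012987, 1/7 · 0 = 0, 1/7 · 0.071429 = 0.010204, 1/7 · 0 = 0, 2/7 · 0.1 = 0.028571; summing to 0.051763.
Dividing through by the total gives posterior P(urn A | data) = 0.2509, P(urn B | data) = 0, P(urn C | data) = 0.19713, P(urn D | data) = 0, P(urn E | data) = 0.55197.
The predictive probability is P(yellow next | data) = (7/9)(0.2509) + (4/5)(0.19713) + (1)(0.55197) = 0.90482.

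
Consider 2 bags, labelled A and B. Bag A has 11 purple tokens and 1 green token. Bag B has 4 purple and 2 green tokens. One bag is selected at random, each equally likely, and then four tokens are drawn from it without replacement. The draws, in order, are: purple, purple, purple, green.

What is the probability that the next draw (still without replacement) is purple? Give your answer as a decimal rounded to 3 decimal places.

0.692

Under each hypothesis, the probability of the observed sequence is: P(data | bag A) = (11/12)(10/11)(9/10)(1/9) = 1/12; P(data | bag B) = (4/6)(3/5)(2/4)(2/3) = 2/15.
Weighting by the prior gives 1/2 · 1/12 = 1/24, 1/2 · 2/15 = 1/15; these sum to 13/120.
The posterior is then P(bag A | data) = 5/13, P(bag B | data) = 8/13.
The predictive probability is P(purple next | data) = (1)(5/13) + (1/2)(8/13) = 9/13.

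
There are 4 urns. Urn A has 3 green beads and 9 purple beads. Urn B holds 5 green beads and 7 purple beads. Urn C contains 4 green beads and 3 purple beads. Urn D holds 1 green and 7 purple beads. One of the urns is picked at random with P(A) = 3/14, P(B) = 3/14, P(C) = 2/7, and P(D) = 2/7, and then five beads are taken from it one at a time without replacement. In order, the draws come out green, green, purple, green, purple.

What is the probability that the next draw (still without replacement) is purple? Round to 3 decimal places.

The likelihood of the observed sequence under each hypothesis: P(data | urn A) = (3/12)(2/11)(9/10)(1/9)(8/8) = 0.0045455; P(data | urn B) = (5/12)(4/11)(7/10)(3/9)(6/8) = 0.026515; P(data | urn C) = (4/7)(3/6)(3/5)(2/4)(2/3) = 0.057143; P(data | urn D) = (1/8)(0/7) = 0.
Multiplying each by its prior: 3/14 · 0.0045455 = 0.00097403, 3/14 · 0.026515 = 0.0056818, 2/7 · 0.057143 = 0.016327, 2/7 · 0 = 0; these sum to 0.022982.
The posterior is then P(urn A | data) = 0.042381, P(urn B | data) = 0.24723, P(urn C | data) = 0.71039, P(urn D | data) = 0.
Averaging over the posterior, P(purple next | data) = (1)(0.042381) + (5/7)(0.24723) + (1/2)(0.71039) = 0.57417.

0.574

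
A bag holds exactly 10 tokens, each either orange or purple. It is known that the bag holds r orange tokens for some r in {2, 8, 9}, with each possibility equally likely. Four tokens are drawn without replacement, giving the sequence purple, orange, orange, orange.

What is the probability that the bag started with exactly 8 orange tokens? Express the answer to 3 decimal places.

0.571

The likelihood of the observed sequence under each hypothesis: P(data | r = 2) = (8/10)(2/9)(1/8)(0/7) = 0; P(data | r = 8) = (2/10)(8/9)(7/8)(6/7) = 2/15; P(data | r = 9) = (1/10)(9/9)(8/8)(7/7) = 1/10.
Multiplying each by its prior: 1/3 · 0 = 0, 1/3 · 2/15 = 2/45, 1/3 · 1/10 = 1/30; summing to 7/90.
So P(r = 8 | data) = (2/45) / (7/90) = 4/7.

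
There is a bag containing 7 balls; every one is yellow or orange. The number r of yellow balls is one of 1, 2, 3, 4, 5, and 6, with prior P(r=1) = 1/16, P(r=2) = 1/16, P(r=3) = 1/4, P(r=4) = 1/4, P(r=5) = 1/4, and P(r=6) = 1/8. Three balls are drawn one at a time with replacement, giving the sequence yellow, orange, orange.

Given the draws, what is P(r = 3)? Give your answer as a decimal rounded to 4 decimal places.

For each hypothesis, P(data | H) works out to: P(data | r = 1) = (1/7)(6/7)(6/7) = 0.10496; P(data | r = 2) = (2/7)(5/7)(5/7) = 0.14577; P(data | r = 3) = (3/7)(4/7)(4/7) = 0.13994; P(data | r = 4) = (4/7)(3/7)(3/7) = 0.10496; P(data | r = 5) = (5/7)(2/7)(2/7) = 0.058309; P(data | r = 6) = (6/7)(1/7)(1/7) = 0.017493.
Multiplying each by its prior: 1/16 · 0.10496 = 0.0065598, 1/16 · 0.14577 = 0.0091108, 1/4 · 0.13994 = 0.034985, 1/4 · 0.10496 = 0.026239, 1/4 · 0.058309 = 0.014577, 1/8 · 0.017493 = 0.0021866; summing to 0.093659.
By Bayes' rule, P(r = 3 | data) = (0.034985) / (0.093659) = 0.37354.

0.3735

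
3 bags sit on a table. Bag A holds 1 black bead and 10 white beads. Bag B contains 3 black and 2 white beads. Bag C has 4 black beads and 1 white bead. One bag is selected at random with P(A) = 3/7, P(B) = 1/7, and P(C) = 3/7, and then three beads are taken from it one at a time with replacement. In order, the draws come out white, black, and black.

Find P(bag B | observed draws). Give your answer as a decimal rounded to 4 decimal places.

For each hypothesis, P(data | H) works out to: P(data | bag A) = (10/11)(1/11)(1/11) = 0.0075131; P(data | bag B) = (2/5)(3/5)(3/5) = 0.144; P(data | bag C) = (1/5)(4/5)(4/5) = 0.128.
Multiplying each by its prior: 3/7 · 0.0075131 = 0.0032199, 1/7 · 0.144 = 0.020571, 3/7 · 0.128 = 0.054857; summing to 0.078648.
Therefore the posterior P(bag B | data) = (0.020571) / (0.078648) = 0.26156.

0.2616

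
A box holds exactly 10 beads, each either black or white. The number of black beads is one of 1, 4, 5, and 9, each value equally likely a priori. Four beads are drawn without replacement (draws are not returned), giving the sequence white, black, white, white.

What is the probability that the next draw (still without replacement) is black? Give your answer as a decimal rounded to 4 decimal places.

Under each hypothesis, the probability of the observed sequence is: P(data | r = 1) = (9/10)(1/9)(8/8)(7/7) = 0.1; P(data | r = 4) = (6/10)(4/9)(5/8)(4/7) = 0.095238; P(data | r = 5) = (5/10)(5/9)(4/8)(3/7) = 0.059524; P(data | r = 9) = (1/10)(9/9)(0/8) = 0.
Multiplying each by its prior: 1/4 · 0.1 = 0.025, 1/4 · 0.095238 = 0.02381, 1/4 · 0.059524 = 0.014881, 1/4 · 0 = 0; with total 0.06369.
Dividing through by the total gives posterior P(r = 1 | data) = 0.39252, P(r = 4 | data) = 0.37383, P(r = 5 | data) = 0.23364, P(r = 9 | data) = 0.
The predictive probability is P(black next | data) = (0)(0.39252) + (1/2)(0.37383) + (2/3)(0.23364) = 0.34268.

0.3427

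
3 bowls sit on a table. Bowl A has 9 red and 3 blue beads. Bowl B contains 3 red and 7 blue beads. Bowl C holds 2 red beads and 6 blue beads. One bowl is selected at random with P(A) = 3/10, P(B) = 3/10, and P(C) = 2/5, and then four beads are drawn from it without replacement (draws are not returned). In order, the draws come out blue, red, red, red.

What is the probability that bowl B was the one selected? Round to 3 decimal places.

The likelihood of the observed sequence under each hypothesis: P(data | bowl A) = (3/12)(9/11)(8/10)(7/9) = 0.12727; P(data | bowl B) = (7/10)(3/9)(2/8)(1/7) = 0.0083333; P(data | bowl C) = (6/8)(2/7)(1/6)(0/5) = 0.
Weighting by the prior gives 3/10 · 0.12727 = 0.038182, 3/10 · 0.0083333 = 0.0025, 2/5 · 0 = 0; these sum to 0.040682.
Hence P(bowl B | data) = (0.0025) / (0.040682) = 0.061453.

0.061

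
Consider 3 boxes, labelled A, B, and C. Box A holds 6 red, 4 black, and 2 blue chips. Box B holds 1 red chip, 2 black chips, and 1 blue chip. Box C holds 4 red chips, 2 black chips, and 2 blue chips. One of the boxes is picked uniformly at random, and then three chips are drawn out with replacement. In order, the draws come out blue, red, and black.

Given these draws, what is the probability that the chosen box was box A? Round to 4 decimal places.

0.3077

Under each hypothesis, the probability of the observed sequence is: P(data | box A) = (2/12)(6/12)(4/12) = 1/36; P(data | box B) = (1/4)(1/4)(2/4) = 1/32; P(data | box C) = (2/8)(4/8)(2/8) = 1/32.
The prior-weighted likelihoods are 1/3 · 1/36 = 1/108, 1/3 · 1/32 = 1/96, 1/3 · 1/32 = 1/96; summing to 13/432.
Therefore the posterior P(box A | data) = (1/108) / (13/432) = 4/13.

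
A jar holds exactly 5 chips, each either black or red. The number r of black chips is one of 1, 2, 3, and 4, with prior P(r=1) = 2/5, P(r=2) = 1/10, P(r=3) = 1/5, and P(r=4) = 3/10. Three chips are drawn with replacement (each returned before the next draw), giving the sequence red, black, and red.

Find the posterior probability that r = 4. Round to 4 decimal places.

The likelihood of the observed sequence under each hypothesis: P(data | r = 1) = (4/5)(1/5)(4/5) = 16/125; P(data | r = 2) = (3/5)(2/5)(3/5) = 18/125; P(data | r = 3) = (2/5)(3/5)(2/5) = 12/125; P(data | r = 4) = (1/5)(4/5)(1/5) = 4/125.
The prior-weighted likelihoods are 2/5 · 16/125 = 32/625, 1/10 · 18/125 = 9/625, 1/5 · 12/125 = 12/625, 3/10 · 4/125 = 6/625; summing to 59/625.
Hence P(r = 4 | data) = (6/625) / (59/625) = 6/59.

0.1017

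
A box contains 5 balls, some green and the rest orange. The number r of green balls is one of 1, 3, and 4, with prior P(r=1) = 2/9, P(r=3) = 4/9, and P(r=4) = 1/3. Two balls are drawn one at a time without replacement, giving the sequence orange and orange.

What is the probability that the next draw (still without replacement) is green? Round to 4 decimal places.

0.5000

For each hypothesis, P(data | H) works out to: P(data | r = 1) = (4/5)(3/4) = 3/5; P(data | r = 3) = (2/5)(1/4) = 1/10; P(data | r = 4) = (1/5)(0/4) = 0.
Weighting by the prior gives 2/9 · 3/5 = 2/15, 4/9 · 1/10 = 2/45, 1/3 · 0 = 0; with total 8/45.
Normalising, the posterior is P(r = 1 | data) = 3/4, P(r = 3 | data) = 1/4, P(r = 4 | data) = 0.
So P(green next | data) = Σ P(green next | H) P(H | data) = (1/3)(3/4) + (1)(1/4) = 1/2.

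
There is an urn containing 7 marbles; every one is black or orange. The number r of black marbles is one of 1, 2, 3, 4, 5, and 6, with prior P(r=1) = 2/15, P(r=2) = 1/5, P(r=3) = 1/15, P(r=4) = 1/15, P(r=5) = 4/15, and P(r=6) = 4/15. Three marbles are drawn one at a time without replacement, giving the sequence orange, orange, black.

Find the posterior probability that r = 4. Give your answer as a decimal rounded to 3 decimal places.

For each hypothesis, P(data | H) works out to: P(data | r = 1) = (6/7)(5/6)(1/5) = 1/7; P(data | r = 2) = (5/7)(4/6)(2/5) = 4/21; P(data | r = 3) = (4/7)(3/6)(3/5) = 6/35; P(data | r = 4) = (3/7)(2/6)(4/5) = 4/35; P(data | r = 5) = (2/7)(1/6)(5/5) = 1/21; P(data | r = 6) = (1/7)(0/6) = 0.
Weighting by the prior gives 2/15 · 1/7 = 2/105, 1/5 · 4/21 = 4/105, 1/15 · 6/35 = 2/175, 1/15 · 4/35 = 4/525, 4/15 · 1/21 = 4/315, 4/15 · 0 = 0; summing to 4/45.
So P(r = 4 | data) = (4/525) / (4/45) = 3/35.

0.086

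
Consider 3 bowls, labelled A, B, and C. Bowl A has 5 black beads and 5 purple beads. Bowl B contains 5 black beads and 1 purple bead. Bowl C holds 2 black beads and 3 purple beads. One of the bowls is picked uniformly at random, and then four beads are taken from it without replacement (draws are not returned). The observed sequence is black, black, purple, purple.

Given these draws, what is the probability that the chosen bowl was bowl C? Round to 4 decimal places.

For each hypothesis, P(data | H) works out to: P(data | bowl A) = (5/10)(4/9)(5/8)(4/7) = 0.079365; P(data | bowl B) = (5/6)(4/5)(1/4)(0/3) = 0; P(data | bowl C) = (2/5)(1/4)(3/3)(2/2) = 0.1.
Weighting by the prior gives 1/3 · 0.079365 = 0.026455, 1/3 · 0 = 0, 1/3 · 0.1 = 0.033333; these sum to 0.059788.
So P(bowl C | data) = (0.033333) / (0.059788) = 0.55752.

0.5575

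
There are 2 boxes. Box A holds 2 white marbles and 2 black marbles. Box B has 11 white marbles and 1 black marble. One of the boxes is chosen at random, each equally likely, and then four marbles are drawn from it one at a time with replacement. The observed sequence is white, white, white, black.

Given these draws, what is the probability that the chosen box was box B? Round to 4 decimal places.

Under each hypothesis, the probability of the observed sequence is: P(data | box A) = (2/4)(2/4)(2/4)(2/4) = 0.0625; P(data | box B) = (11/12)(11/12)(11/12)(1/12) = 0.064188.
Multiplying each by its prior: 1/2 · 0.0625 = 0.03125, 1/2 · 0.064188 = 0.032094; these sum to 0.063344.
So P(box B | data) = (0.032094) / (0.063344) = 0.50666.

0.5067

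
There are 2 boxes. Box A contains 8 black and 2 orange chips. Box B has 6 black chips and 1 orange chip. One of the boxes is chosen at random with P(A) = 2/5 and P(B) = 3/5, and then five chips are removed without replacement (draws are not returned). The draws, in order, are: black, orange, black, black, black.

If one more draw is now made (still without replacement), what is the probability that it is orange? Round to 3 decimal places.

0.068

For each hypothesis, P(data | H) works out to: P(data | box A) = (8/10)(2/9)(7/8)(6/7)(5/6) = 1/9; P(data | box B) = (6/7)(1/6)(5/5)(4/4)(3/3) = 1/7.
The prior-weighted likelihoods are 2/5 · 1/9 = 2/45, 3/5 · 1/7 = 3/35; summing to 41/315.
Dividing through by the total gives posterior P(box A | data) = 14/41, P(box B | data) = 27/41.
Averaging over the posterior, P(orange next | data) = (1/5)(14/41) + (0)(27/41) = 14/205.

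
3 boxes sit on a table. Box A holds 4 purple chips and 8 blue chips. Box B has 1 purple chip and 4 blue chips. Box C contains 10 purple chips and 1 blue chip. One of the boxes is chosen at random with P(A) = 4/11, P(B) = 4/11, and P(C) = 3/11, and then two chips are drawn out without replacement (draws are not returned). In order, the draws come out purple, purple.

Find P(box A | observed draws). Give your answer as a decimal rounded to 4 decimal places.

0.1290

The likelihood of the observed sequence under each hypothesis: P(data | box A) = (4/12)(3/11) = 1/11; P(data | box B) = (1/5)(0/4) = 0; P(data | box C) = (10/11)(9/10) = 9/11.
Multiplying each by its prior: 4/11 · 1/11 = 4/121, 4/11 · 0 = 0, 3/11 · 9/11 = 27/121; these sum to 31/121.
By Bayes' rule, P(box A | data) = (4/121) / (31/121) = 4/31.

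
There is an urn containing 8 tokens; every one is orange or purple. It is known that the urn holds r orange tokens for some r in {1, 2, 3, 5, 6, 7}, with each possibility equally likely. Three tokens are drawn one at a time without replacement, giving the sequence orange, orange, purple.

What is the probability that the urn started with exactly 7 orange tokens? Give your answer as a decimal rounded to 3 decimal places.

0.206

For each hypothesis, P(data | H) works out to: P(data | r = 1) = (1/8)(0/7) = 0; P(data | r = 2) = (2/8)(1/7)(6/6) = 1/28; P(data | r = 3) = (3/8)(2/7)(5/6) = 5/56; P(data | r = 5) = (5/8)(4/7)(3/6) = 5/28; P(data | r = 6) = (6/8)(5/7)(2/6) = 5/28; P(data | r = 7) = (7/8)(6/7)(1/6) = 1/8.
Weighting by the prior gives 1/6 · 0 = 0, 1/6 · 1/28 = 1/168, 1/6 · 5/56 = 5/336, 1/6 · 5/28 = 5/168, 1/6 · 5/28 = 5/168, 1/6 · 1/8 = 1/48; these sum to 17/168.
So P(r = 7 | data) = (1/48) / (17/168) = 7/34.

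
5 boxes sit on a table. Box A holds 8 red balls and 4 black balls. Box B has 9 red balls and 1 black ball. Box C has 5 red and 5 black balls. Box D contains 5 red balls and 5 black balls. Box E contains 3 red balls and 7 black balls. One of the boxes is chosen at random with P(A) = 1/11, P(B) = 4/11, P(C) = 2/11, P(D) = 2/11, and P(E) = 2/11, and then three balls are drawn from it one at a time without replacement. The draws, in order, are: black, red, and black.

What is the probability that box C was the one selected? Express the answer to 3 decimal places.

0.284

Under each hypothesis, the probability of the observed sequence is: P(data | box A) = (4/12)(8/11)(3/10) = 0.072727; P(data | box B) = (1/10)(9/9)(0/8) = 0; P(data | box C) = (5/10)(5/9)(4/8) = 0.13889; P(data | box D) = (5/10)(5/9)(4/8) = 0.13889; P(data | box E) = (7/10)(3/9)(6/8) = 0.175.
Weighting by the prior gives 1/11 · 0.072727 = 0.0066116, 4/11 · 0 = 0, 2/11 · 0.13889 = 0.025253, 2/11 · 0.13889 = 0.025253, 2/11 · 0.175 = 0.031818; summing to 0.088935.
Therefore the posterior P(box C | data) = (0.025253) / (0.088935) = 0.28394.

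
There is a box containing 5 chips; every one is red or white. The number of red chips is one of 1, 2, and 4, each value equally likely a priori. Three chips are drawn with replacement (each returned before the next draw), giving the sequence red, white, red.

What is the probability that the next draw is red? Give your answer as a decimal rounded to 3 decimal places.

0.575

Compute the likelihood of the observed sequence for each case: P(data | r = 1) = (1/5)(4/5)(1/5) = 4/125; P(data | r = 2) = (2/5)(3/5)(2/5) = 12/125; P(data | r = 4) = (4/5)(1/5)(4/5) = 16/125.
The prior-weighted likelihoods are 1/3 · 4/125 = 4/375, 1/3 · 12/125 = 4/125, 1/3 · 16/125 = 16/375; with total 32/375.
Normalising, the posterior is P(r = 1 | data) = 1/8, P(r = 2 | data) = 3/8, P(r = 4 | data) = 1/2.
So P(red next | data) = Σ P(red next | H) P(H | data) = (1/5)(1/8) + (2/5)(3/8) + (4/5)(1/2) = 23/40.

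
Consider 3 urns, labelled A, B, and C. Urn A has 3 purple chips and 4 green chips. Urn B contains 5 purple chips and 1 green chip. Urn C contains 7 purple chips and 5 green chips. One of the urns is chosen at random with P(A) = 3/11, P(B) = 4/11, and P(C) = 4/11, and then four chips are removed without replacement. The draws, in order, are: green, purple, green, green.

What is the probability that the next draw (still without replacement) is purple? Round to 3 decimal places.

For each hypothesis, P(data | H) works out to: P(data | urn A) = (4/7)(3/6)(3/5)(2/4) = 0.085714; P(data | urn B) = (1/6)(5/5)(0/4) = 0; P(data | urn C) = (5/12)(7/11)(4/10)(3/9) = 0.035354.
The prior-weighted likelihoods are 3/11 · 0.085714 = 0.023377, 4/11 · 0 = 0, 4/11 · 0.035354 = 0.012856; with total 0.036232.
The posterior is then P(urn A | data) = 0.64518, P(urn B | data) = 0, P(urn C | data) = 0.35482.
So P(purple next | data) = Σ P(purple next | H) P(H | data) = (2/3)(0.64518) + (3/4)(0.35482) = 0.69623.

0.696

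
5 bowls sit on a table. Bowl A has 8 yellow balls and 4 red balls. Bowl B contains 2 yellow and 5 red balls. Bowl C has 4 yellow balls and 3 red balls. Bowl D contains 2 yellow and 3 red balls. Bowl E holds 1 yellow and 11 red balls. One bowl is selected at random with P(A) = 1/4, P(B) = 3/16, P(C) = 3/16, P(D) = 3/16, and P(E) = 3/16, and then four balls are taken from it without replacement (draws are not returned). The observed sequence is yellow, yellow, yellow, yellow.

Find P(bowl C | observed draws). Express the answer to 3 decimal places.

0.132

Compute the likelihood of the observed sequence for each case: P(data | bowl A) = (8/12)(7/11)(6/10)(5/9) = 0.14141; P(data | bowl B) = (2/7)(1/6)(0/5) = 0; P(data | bowl C) = (4/7)(3/6)(2/5)(1/4) = 0.028571; P(data | bowl D) = (2/5)(1/4)(0/3) = 0; P(data | bowl E) = (1/12)(0/11) = 0.
Weighting by the prior gives 1/4 · 0.14141 = 0.035354, 3/16 · 0 = 0, 3/16 · 0.028571 = 0.0053571, 3/16 · 0 = 0, 3/16 · 0 = 0; summing to 0.040711.
By Bayes' rule, P(bowl C | data) = (0.0053571) / (0.040711) = 0.13159.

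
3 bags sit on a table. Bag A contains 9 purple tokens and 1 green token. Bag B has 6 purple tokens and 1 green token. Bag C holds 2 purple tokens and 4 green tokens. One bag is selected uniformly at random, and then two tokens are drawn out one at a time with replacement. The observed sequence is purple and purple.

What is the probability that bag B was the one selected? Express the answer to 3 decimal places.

0.444

For each hypothesis, P(data | H) works out to: P(data | bag A) = (9/10)(9/10) = 0.81; P(data | bag B) = (6/7)(6/7) = 0.73469; P(data | bag C) = (2/6)(2/6) = 0.11111.
Weighting by the prior gives 1/3 · 0.81 = 0.27, 1/3 · 0.73469 = 0.2449, 1/3 · 0.11111 = 0.037037; with total 0.55193.
So P(bag B | data) = (0.2449) / (0.55193) = 0.44371.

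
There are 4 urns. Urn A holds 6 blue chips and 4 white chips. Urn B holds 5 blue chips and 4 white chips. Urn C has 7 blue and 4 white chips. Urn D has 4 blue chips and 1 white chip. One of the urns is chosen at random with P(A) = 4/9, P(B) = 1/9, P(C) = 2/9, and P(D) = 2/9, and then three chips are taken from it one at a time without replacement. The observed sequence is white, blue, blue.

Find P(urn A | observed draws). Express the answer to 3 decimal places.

For each hypothesis, P(data | H) works out to: P(data | urn A) = (4/10)(6/9)(5/8) = 0.16667; P(data | urn B) = (4/9)(5/8)(4/7) = 0.15873; P(data | urn C) = (4/11)(7/10)(6/9) = 0.1697; P(data | urn D) = (1/5)(4/4)(3/3) = 0.2.
Weighting by the prior gives 4/9 · 0.16667 = 0.074074, 1/9 · 0.15873 = 0.017637, 2/9 · 0.1697 = 0.03771, 2/9 · 0.2 = 0.044444; these sum to 0.17387.
Therefore the posterior P(urn A | data) = (0.074074) / (0.17387) = 0.42604.

0.426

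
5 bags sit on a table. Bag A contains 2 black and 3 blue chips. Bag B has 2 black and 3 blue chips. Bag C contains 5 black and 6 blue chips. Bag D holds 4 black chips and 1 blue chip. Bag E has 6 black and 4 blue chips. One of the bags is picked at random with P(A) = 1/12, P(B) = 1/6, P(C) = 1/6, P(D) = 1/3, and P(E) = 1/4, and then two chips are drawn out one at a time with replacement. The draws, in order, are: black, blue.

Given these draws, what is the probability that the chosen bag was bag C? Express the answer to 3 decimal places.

0.193

The likelihood of the observed sequence under each hypothesis: P(data | bag A) = (2/5)(3/5) = 0.24; P(data | bag B) = (2/5)(3/5) = 0.24; P(data | bag C) = (5/11)(6/11) = 0.24793; P(data | bag D) = (4/5)(1/5) = 0.16; P(data | bag E) = (6/10)(4/10) = 0.24.
Weighting by the prior gives 1/12 · 0.24 = 0.02, 1/6 · 0.24 = 0.04, 1/6 · 0.24793 = 0.041322, 1/3 · 0.16 = 0.053333, 1/4 · 0.24 = 0.06; with total 0.21466.
So P(bag C | data) = (0.041322) / (0.21466) = 0.19251.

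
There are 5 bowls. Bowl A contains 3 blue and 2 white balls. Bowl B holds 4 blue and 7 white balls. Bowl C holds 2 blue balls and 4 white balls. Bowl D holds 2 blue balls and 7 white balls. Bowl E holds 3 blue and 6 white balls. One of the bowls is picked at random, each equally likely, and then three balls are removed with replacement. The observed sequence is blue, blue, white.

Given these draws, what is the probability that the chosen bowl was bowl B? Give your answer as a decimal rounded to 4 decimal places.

0.2029

For each hypothesis, P(data | H) works out to: P(data | bowl A) = (3/5)(3/5)(2/5) = 0.144; P(data | bowl B) = (4/11)(4/11)(7/11) = 0.084147; P(data | bowl C) = (2/6)(2/6)(4/6) = 0.074074; P(data | bowl D) = (2/9)(2/9)(7/9) = 0.038409; P(data | bowl E) = (3/9)(3/9)(6/9) = 0.074074.
Multiplying each by its prior: 1/5 · 0.144 = 0.0288, 1/5 · 0.084147 = 0.016829, 1/5 · 0.074074 = 0.014815, 1/5 · 0.038409 = 0.0076818, 1/5 · 0.074074 = 0.014815; these sum to 0.082941.
Hence P(bowl B | data) = (0.016829) / (0.082941) = 0.20291.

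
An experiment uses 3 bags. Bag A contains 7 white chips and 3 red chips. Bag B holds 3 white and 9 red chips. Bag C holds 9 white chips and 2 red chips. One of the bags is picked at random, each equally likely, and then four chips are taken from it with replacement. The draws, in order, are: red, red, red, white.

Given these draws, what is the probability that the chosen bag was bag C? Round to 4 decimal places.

0.0380

Under each hypothesis, the probability of the observed sequence is: P(data | bag A) = (3/10)(3/10)(3/10)(7/10) = 0.0189; P(data | bag B) = (9/12)(9/12)(9/12)(3/12) = 0.10547; P(data | bag C) = (2/11)(2/11)(2/11)(9/11) = 0.0049177.
Multiplying each by its prior: 1/3 · 0.0189 = 0.0063, 1/3 · 0.10547 = 0.035156, 1/3 · 0.0049177 = 0.0016392; these sum to 0.043095.
Therefore the posterior P(bag C | data) = (0.0016392) / (0.043095) = 0.038037.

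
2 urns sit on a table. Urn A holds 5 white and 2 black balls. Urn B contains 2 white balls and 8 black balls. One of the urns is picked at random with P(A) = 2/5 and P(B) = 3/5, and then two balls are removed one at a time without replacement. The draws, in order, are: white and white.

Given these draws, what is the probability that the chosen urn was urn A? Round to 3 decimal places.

For each hypothesis, P(data | H) works out to: P(data | urn A) = (5/7)(4/6) = 10/21; P(data | urn B) = (2/10)(1/9) = 1/45.
Multiplying each by its prior: 2/5 · 10/21 = 4/21, 3/5 · 1/45 = 1/75; these sum to 107/525.
By Bayes' rule, P(urn A | data) = (4/21) / (107/525) = 100/107.

0.935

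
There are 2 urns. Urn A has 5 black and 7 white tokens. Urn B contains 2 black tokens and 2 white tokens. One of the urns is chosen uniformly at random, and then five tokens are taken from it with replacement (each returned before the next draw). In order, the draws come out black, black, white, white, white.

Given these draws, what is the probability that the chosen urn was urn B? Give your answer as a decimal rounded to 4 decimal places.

The likelihood of the observed sequence under each hypothesis: P(data | urn A) = (5/12)(5/12)(7/12)(7/12)(7/12) = 0.034461; P(data | urn B) = (2/4)(2/4)(2/4)(2/4)(2/4) = 0.03125.
Weighting by the prior gives 1/2 · 0.034461 = 0.017231, 1/2 · 0.03125 = 0.015625; summing to 0.032856.
By Bayes' rule, P(urn B | data) = (0.015625) / (0.032856) = 0.47557.

0.4756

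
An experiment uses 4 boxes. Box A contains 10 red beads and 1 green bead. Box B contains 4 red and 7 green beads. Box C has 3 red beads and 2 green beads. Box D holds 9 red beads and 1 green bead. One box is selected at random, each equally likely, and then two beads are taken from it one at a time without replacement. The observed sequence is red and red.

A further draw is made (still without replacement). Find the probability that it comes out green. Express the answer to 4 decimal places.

0.2347

The likelihood of the observed sequence under each hypothesis: P(data | box A) = (10/11)(9/10) = 9/11; P(data | box B) = (4/11)(3/10) = 6/55; P(data | box C) = (3/5)(2/4) = 3/10; P(data | box D) = (9/10)(8/9) = 4/5.
Multiplying each by its prior: 1/4 · 9/11 = 9/44, 1/4 · 6/55 = 3/110, 1/4 · 3/10 = 3/40, 1/4 · 4/5 = 1/5; with total 223/440.
Dividing through by the total gives posterior P(box A | data) = 90/223, P(box B | data) = 12/223, P(box C | data) = 33/223, P(box D | data) = 88/223.
The predictive probability is P(green next | data) = (1/9)(90/223) + (7/9)(12/223) + (2/3)(33/223) + (1/8)(88/223) = 157/669.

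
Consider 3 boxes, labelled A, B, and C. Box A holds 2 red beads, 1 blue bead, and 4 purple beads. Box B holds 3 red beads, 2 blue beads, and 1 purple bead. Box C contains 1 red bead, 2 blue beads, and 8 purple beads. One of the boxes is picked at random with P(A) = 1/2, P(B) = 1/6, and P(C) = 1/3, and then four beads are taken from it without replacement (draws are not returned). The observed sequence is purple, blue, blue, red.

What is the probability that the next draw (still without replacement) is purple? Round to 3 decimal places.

The likelihood of the observed sequence under each hypothesis: P(data | box A) = (4/7)(1/6)(0/5) = 0; P(data | box B) = (1/6)(2/5)(1/4)(3/3) = 0.016667; P(data | box C) = (8/11)(2/10)(1/9)(1/8) = 0.0020202.
Weighting by the prior gives 1/2 · 0 = 0, 1/6 · 0.016667 = 0.0027778, 1/3 · 0.0020202 = 0.0006734; with total 0.0034512.
Dividing through by the total gives posterior P(box A | data) = 0, P(box B | data) = 0.80488, P(box C | data) = 0.19512.
The predictive probability is P(purple next | data) = (0)(0.80488) + (1)(0.19512) = 0.19512.

0.195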